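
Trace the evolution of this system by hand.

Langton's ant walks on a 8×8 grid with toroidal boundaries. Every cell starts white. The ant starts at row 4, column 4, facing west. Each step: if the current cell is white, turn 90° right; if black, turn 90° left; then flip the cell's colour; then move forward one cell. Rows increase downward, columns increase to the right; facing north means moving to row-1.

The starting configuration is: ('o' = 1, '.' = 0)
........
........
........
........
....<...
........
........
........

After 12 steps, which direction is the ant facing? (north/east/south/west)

k=0  ........
........
........
........
....<...
........
........
........
k=1  ........
........
........
....^...
....o...
........
........
........
k=2  ........
........
........
....o>..
....o...
........
........
........
k=3  ........
........
........
....oo..
....ov..
........
........
........
k=4  ........
........
........
....oo..
....<o..
........
........
........
k=5  ........
........
........
....oo..
.....o..
....v...
........
........
k=6  ........
........
........
....oo..
.....o..
...<o...
........
........
k=7  ........
........
........
....oo..
...^.o..
...oo...
........
........
k=8  ........
........
........
....oo..
...o>o..
...oo...
........
........
k=9  ........
........
........
....oo..
...ooo..
...ov...
........
........
k=10  ........
........
........
....oo..
...ooo..
...o.>..
........
........
k=11  ........
........
........
....oo..
...ooo..
...o.o..
.....v..
........
k=12  ........
........
........
....oo..
...ooo..
...o.o..
....<o..
........

west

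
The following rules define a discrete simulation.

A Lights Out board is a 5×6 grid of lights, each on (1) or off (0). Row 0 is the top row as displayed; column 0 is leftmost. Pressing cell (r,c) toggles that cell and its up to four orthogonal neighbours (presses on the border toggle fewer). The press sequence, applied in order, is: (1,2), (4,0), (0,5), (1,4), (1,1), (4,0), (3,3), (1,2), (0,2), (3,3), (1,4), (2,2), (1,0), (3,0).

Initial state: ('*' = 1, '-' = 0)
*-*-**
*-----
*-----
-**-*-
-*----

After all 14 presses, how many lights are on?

gen 0: *-*-**
*-----
*-----
-**-*-
-*----
gen 1: *---**
****--
*-*---
-**-*-
-*----
gen 2: *---**
****--
*-*---
***-*-
*-----
gen 3: *-----
****-*
*-*---
***-*-
*-----
gen 4: *---*-
***-*-
*-*-*-
***-*-
*-----
gen 5: **--*-
----*-
***-*-
***-*-
*-----
gen 6: **--*-
----*-
***-*-
-**-*-
-*----
gen 7: **--*-
----*-
*****-
-*-*--
-*-*--
gen 8: ***-*-
-****-
**-**-
-*-*--
-*-*--
gen 9: *--**-
-*-**-
**-**-
-*-*--
-*-*--
gen 10: *--**-
-*-**-
**--*-
-**-*-
-*----
gen 11: *--*--
-*---*
**----
-**-*-
-*----
gen 12: *--*--
-**--*
*-**--
-*--*-
-*----
gen 13: ---*--
*-*--*
--**--
-*--*-
-*----
gen 14: ---*--
*-*--*
*-**--
*---*-
**----

11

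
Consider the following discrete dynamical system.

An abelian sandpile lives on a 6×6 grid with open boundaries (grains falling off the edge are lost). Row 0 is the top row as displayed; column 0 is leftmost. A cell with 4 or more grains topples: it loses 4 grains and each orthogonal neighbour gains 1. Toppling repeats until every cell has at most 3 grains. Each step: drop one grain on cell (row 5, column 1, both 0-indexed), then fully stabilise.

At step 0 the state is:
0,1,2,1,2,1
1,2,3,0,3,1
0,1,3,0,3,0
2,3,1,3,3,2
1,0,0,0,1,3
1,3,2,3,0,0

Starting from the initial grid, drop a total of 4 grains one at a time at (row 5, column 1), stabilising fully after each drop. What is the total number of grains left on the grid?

t=0: 0,1,2,1,2,1
1,2,3,0,3,1
0,1,3,0,3,0
2,3,1,3,3,2
1,0,0,0,1,3
1,3,2,3,0,0
t=1: 0,1,2,1,2,1
1,2,3,0,3,1
0,1,3,0,3,0
2,3,1,3,3,2
1,1,0,0,1,3
2,0,3,3,0,0
t=2: 0,1,2,1,2,1
1,2,3,0,3,1
0,1,3,0,3,0
2,3,1,3,3,2
1,1,0,0,1,3
2,1,3,3,0,0
t=3: 0,1,2,1,2,1
1,2,3,0,3,1
0,1,3,0,3,0
2,3,1,3,3,2
1,1,0,0,1,3
2,2,3,3,0,0
t=4: 0,1,2,1,2,1
1,2,3,0,3,1
0,1,3,0,3,0
2,3,1,3,3,2
1,1,0,0,1,3
2,3,3,3,0,0

55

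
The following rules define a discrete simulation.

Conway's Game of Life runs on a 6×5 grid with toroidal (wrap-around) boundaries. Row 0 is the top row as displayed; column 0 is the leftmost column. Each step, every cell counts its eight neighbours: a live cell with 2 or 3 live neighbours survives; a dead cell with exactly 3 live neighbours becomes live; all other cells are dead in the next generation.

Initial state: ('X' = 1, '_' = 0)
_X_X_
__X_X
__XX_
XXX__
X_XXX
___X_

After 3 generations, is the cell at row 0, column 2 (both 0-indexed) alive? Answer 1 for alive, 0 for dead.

1

k=0  _X_X_
__X_X
__XX_
XXX__
X_XXX
___X_
k=1  ___XX
_X__X
X___X
X____
X____
XX___
k=2  _XXXX
_____
_X__X
XX___
X___X
XX___
k=3  _XXXX
_X__X
_X___
_X___
____X
_____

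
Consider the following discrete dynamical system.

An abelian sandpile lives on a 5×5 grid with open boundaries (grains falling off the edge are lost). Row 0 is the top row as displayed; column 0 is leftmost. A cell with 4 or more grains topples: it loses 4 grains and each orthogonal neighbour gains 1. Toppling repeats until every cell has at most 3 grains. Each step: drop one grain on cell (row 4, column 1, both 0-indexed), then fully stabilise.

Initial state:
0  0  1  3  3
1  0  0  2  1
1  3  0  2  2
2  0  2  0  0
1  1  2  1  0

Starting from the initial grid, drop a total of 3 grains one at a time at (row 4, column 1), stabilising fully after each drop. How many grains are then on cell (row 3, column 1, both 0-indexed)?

[0] 0  0  1  3  3
1  0  0  2  1
1  3  0  2  2
2  0  2  0  0
1  1  2  1  0
[1] 0  0  1  3  3
1  0  0  2  1
1  3  0  2  2
2  0  2  0  0
1  2  2  1  0
[2] 0  0  1  3  3
1  0  0  2  1
1  3  0  2  2
2  0  2  0  0
1  3  2  1  0
[3] 0  0  1  3  3
1  0  0  2  1
1  3  0  2  2
2  1  2  0  0
2  0  3  1  0

1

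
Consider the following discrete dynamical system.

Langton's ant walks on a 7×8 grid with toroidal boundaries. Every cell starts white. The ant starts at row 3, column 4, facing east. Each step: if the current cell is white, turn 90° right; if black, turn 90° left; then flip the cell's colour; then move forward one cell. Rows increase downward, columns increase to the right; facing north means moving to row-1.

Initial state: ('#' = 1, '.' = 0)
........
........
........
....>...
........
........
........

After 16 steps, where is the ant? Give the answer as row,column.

step 0: ........
........
........
....>...
........
........
........
step 1: ........
........
........
....#...
....v...
........
........
step 2: ........
........
........
....#...
...<#...
........
........
step 3: ........
........
........
...^#...
...##...
........
........
step 4: ........
........
........
...#>...
...##...
........
........
step 5: ........
........
....^...
...#....
...##...
........
........
step 6: ........
........
....#>..
...#....
...##...
........
........
step 7: ........
........
....##..
...#.v..
...##...
........
........
step 8: ........
........
....##..
...#<#..
...##...
........
........
step 9: ........
........
....^#..
...###..
...##...
........
........
step 10: ........
........
...<.#..
...###..
...##...
........
........
step 11: ........
...^....
...#.#..
...###..
...##...
........
........
step 12: ........
...#>...
...#.#..
...###..
...##...
........
........
step 13: ........
...##...
...#v#..
...###..
...##...
........
........
step 14: ........
...##...
...<##..
...###..
...##...
........
........
step 15: ........
...##...
....##..
...v##..
...##...
........
........
step 16: ........
...##...
....##..
....>#..
...##...
........
........

3,4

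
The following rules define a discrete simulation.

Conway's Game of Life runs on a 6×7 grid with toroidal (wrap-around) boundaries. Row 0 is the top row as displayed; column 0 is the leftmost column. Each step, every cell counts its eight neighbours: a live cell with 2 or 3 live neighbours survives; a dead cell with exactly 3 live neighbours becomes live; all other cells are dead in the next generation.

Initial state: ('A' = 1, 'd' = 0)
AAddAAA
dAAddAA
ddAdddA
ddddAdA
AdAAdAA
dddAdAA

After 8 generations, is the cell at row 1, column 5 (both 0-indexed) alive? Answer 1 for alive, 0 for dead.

t=0: AAddAAA
dAAddAA
ddAdddA
ddddAdA
AdAAdAA
dddAdAA
t=1: dAdAddd
ddAAAdd
dAAAddA
dAAdAdd
AdAAddd
dddAddd
t=2: ddddddd
AdddAdd
AddddAd
ddddAdd
ddddAdd
dAdAAdd
t=3: dddAAdd
ddddddA
ddddAAA
ddddAAd
ddddAAd
dddAAdd
t=4: dddAAAd
dddAddA
ddddAdA
dddAddd
ddddddd
ddddddd
t=5: dddAAAd
dddAddA
dddAAAd
ddddddd
ddddddd
ddddAdd
t=6: dddAdAd
ddAdddA
dddAAAd
ddddAdd
ddddddd
dddAAAd
t=7: ddAAdAA
ddAdddA
dddAAAd
dddAAAd
dddAdAd
dddAdAd
t=8: ddAAdAA
ddAdddA
ddAdddA
ddAdddA
ddAAdAA
dddAdAd

0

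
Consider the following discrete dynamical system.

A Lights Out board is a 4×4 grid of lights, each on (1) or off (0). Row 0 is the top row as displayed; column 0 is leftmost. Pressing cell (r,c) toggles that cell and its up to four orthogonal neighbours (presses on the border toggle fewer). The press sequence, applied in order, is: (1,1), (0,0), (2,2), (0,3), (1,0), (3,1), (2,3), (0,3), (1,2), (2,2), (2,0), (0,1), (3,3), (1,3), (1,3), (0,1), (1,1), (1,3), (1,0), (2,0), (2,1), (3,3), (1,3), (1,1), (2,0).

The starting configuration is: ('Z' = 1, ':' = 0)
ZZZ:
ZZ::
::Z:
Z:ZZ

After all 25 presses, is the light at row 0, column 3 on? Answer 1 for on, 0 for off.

[0] ZZZ:
ZZ::
::Z:
Z:ZZ
[1] Z:Z:
::Z:
:ZZ:
Z:ZZ
[2] :ZZ:
Z:Z:
:ZZ:
Z:ZZ
[3] :ZZ:
Z:::
:::Z
Z::Z
[4] :Z:Z
Z::Z
:::Z
Z::Z
[5] ZZ:Z
:Z:Z
Z::Z
Z::Z
[6] ZZ:Z
:Z:Z
ZZ:Z
:ZZZ
[7] ZZ:Z
:Z::
ZZZ:
:ZZ:
[8] ZZZ:
:Z:Z
ZZZ:
:ZZ:
[9] ZZ::
::Z:
ZZ::
:ZZ:
[10] ZZ::
::::
Z:ZZ
:Z::
[11] ZZ::
Z:::
:ZZZ
ZZ::
[12] ::Z:
ZZ::
:ZZZ
ZZ::
[13] ::Z:
ZZ::
:ZZ:
ZZZZ
[14] ::ZZ
ZZZZ
:ZZZ
ZZZZ
[15] ::Z:
ZZ::
:ZZ:
ZZZZ
[16] ZZ::
Z:::
:ZZ:
ZZZZ
[17] Z:::
:ZZ:
::Z:
ZZZZ
[18] Z::Z
:Z:Z
::ZZ
ZZZZ
[19] :::Z
Z::Z
Z:ZZ
ZZZZ
[20] :::Z
:::Z
:ZZZ
:ZZZ
[21] :::Z
:Z:Z
Z::Z
::ZZ
[22] :::Z
:Z:Z
Z:::
::::
[23] ::::
:ZZ:
Z::Z
::::
[24] :Z::
Z:::
ZZ:Z
::::
[25] :Z::
::::
:::Z
Z:::

0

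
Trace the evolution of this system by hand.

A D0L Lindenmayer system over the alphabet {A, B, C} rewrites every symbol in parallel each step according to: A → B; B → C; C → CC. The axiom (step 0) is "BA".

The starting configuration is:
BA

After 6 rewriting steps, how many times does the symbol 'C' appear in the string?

t=0: BA
t=1: CB
t=2: CCC
t=3: CCCCCC
t=4: CCCCCCCCCCCC
t=5: CCCCCCCCCCCCCCCCCCCCCCCC
t=6: CCCCCCCCCCCCCCCCCCCCCCCCCCCCCCCCCCCCCCCCCCCCCCCC

48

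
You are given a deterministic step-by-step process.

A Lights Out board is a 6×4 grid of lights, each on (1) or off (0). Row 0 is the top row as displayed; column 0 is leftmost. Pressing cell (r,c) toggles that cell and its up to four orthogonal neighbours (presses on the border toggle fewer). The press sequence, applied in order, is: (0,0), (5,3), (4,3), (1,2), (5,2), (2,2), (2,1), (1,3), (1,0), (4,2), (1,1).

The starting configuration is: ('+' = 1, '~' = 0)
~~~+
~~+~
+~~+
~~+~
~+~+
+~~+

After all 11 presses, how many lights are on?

k=0  ~~~+
~~+~
+~~+
~~+~
~+~+
+~~+
k=1  ++~+
+~+~
+~~+
~~+~
~+~+
+~~+
k=2  ++~+
+~+~
+~~+
~~+~
~+~~
+~+~
k=3  ++~+
+~+~
+~~+
~~++
~+++
+~++
k=4  ++++
++~+
+~++
~~++
~+++
+~++
k=5  ++++
++~+
+~++
~~++
~+~+
++~~
k=6  ++++
++++
++~~
~~~+
~+~+
++~~
k=7  ++++
+~++
~~+~
~+~+
~+~+
++~~
k=8  +++~
+~~~
~~++
~+~+
~+~+
++~~
k=9  ~++~
~+~~
+~++
~+~+
~+~+
++~~
k=10  ~++~
~+~~
+~++
~+++
~~+~
+++~
k=11  ~~+~
+~+~
++++
~+++
~~+~
+++~

14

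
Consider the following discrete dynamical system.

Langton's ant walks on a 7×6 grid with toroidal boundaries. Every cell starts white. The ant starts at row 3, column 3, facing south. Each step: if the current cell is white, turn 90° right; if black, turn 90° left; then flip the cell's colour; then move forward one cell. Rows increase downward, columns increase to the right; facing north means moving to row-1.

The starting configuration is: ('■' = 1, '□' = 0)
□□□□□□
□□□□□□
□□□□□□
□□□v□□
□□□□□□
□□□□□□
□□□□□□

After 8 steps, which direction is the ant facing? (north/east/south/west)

k=0  □□□□□□
□□□□□□
□□□□□□
□□□v□□
□□□□□□
□□□□□□
□□□□□□
k=1  □□□□□□
□□□□□□
□□□□□□
□□<■□□
□□□□□□
□□□□□□
□□□□□□
k=2  □□□□□□
□□□□□□
□□^□□□
□□■■□□
□□□□□□
□□□□□□
□□□□□□
k=3  □□□□□□
□□□□□□
□□■>□□
□□■■□□
□□□□□□
□□□□□□
□□□□□□
k=4  □□□□□□
□□□□□□
□□■■□□
□□■v□□
□□□□□□
□□□□□□
□□□□□□
k=5  □□□□□□
□□□□□□
□□■■□□
□□■□>□
□□□□□□
□□□□□□
□□□□□□
k=6  □□□□□□
□□□□□□
□□■■□□
□□■□■□
□□□□v□
□□□□□□
□□□□□□
k=7  □□□□□□
□□□□□□
□□■■□□
□□■□■□
□□□<■□
□□□□□□
□□□□□□
k=8  □□□□□□
□□□□□□
□□■■□□
□□■^■□
□□□■■□
□□□□□□
□□□□□□

north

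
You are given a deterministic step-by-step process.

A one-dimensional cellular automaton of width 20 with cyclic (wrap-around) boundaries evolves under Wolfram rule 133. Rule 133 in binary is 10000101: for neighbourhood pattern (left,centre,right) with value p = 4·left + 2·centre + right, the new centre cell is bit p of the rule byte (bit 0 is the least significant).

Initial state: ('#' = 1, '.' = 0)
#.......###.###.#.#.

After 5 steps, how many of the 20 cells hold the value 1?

9

k=0  #.......###.###.#.#.
k=1  #.#####..#...#..#.#.
k=2  #..###...#.#.#..#.#.
k=3  #...#..#.#.#.#..#.#.
k=4  #.#.#..#.#.#.#..#.#.
k=5  #.#.#..#.#.#.#..#.#.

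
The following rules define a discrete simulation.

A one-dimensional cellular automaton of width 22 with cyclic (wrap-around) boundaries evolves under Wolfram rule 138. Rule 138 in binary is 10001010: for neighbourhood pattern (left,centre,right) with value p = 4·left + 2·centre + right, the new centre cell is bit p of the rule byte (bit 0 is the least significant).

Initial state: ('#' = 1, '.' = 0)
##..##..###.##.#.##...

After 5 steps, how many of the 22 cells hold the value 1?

[0] ##..##..###.##.#.##...
[1] #..##..###..#....#...#
[2] ..##..###..#....#...##
[3] .##..###..#....#...##.
[4] ##..###..#....#...##..
[5] #..###..#....#...##..#

9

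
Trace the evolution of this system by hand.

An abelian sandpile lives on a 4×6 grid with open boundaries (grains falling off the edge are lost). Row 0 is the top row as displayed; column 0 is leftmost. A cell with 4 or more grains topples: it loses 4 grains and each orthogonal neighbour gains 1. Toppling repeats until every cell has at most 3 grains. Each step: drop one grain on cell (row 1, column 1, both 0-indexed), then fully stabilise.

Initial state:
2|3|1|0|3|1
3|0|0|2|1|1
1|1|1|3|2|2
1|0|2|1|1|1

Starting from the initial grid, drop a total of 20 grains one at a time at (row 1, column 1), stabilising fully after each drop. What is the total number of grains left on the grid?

[0] 2|3|1|0|3|1
3|0|0|2|1|1
1|1|1|3|2|2
1|0|2|1|1|1
[1] 2|3|1|0|3|1
3|1|0|2|1|1
1|1|1|3|2|2
1|0|2|1|1|1
[2] 2|3|1|0|3|1
3|2|0|2|1|1
1|1|1|3|2|2
1|0|2|1|1|1
[3] 2|3|1|0|3|1
3|3|0|2|1|1
1|1|1|3|2|2
1|0|2|1|1|1
[4] 0|1|2|0|3|1
1|2|1|2|1|1
2|2|1|3|2|2
1|0|2|1|1|1
[5] 0|1|2|0|3|1
1|3|1|2|1|1
2|2|1|3|2|2
1|0|2|1|1|1
[6] 0|2|2|0|3|1
2|0|2|2|1|1
2|3|1|3|2|2
1|0|2|1|1|1
[7] 0|2|2|0|3|1
2|1|2|2|1|1
2|3|1|3|2|2
1|0|2|1|1|1
[8] 0|2|2|0|3|1
2|2|2|2|1|1
2|3|1|3|2|2
1|0|2|1|1|1
[9] 0|2|2|0|3|1
2|3|2|2|1|1
2|3|1|3|2|2
1|0|2|1|1|1
[10] 0|3|2|0|3|1
3|1|3|2|1|1
3|0|2|3|2|2
1|1|2|1|1|1
[11] 0|3|2|0|3|1
3|2|3|2|1|1
3|0|2|3|2|2
1|1|2|1|1|1
[12] 0|3|2|0|3|1
3|3|3|2|1|1
3|0|2|3|2|2
1|1|2|1|1|1
[13] 2|1|0|1|3|1
1|3|1|3|1|1
0|2|3|3|2|2
2|1|2|1|1|1
[14] 2|2|0|1|3|1
2|0|2|3|1|1
0|3|3|3|2|2
2|1|2|1|1|1
[15] 2|2|0|1|3|1
2|1|2|3|1|1
0|3|3|3|2|2
2|1|2|1|1|1
[16] 2|2|0|1|3|1
2|2|2|3|1|1
0|3|3|3|2|2
2|1|2|1|1|1
[17] 2|2|0|1|3|1
2|3|2|3|1|1
0|3|3|3|2|2
2|1|2|1|1|1
[18] 2|3|1|2|3|1
3|2|1|1|2|1
1|1|2|1|3|2
2|2|3|2|1|1
[19] 2|3|1|2|3|1
3|3|1|1|2|1
1|1|2|1|3|2
2|2|3|2|1|1
[20] 0|1|2|2|3|1
1|2|2|1|2|1
2|2|2|1|3|2
2|2|3|2|1|1

41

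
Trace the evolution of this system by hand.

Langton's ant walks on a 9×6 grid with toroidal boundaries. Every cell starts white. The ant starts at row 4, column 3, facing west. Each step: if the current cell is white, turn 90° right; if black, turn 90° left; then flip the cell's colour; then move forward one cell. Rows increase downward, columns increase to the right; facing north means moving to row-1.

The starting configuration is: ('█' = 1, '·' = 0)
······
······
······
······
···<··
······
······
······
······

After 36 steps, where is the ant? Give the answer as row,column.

t=0: ······
······
······
······
···<··
······
······
······
······
t=1: ······
······
······
···^··
···█··
······
······
······
······
t=2: ······
······
······
···█>·
···█··
······
······
······
······
t=3: ······
······
······
···██·
···█v·
······
······
······
······
t=4: ······
······
······
···██·
···<█·
······
······
······
······
t=5: ······
······
······
···██·
····█·
···v··
······
······
······
t=6: ······
······
······
···██·
····█·
··<█··
······
······
······
t=7: ······
······
······
···██·
··^·█·
··██··
······
······
······
t=8: ······
······
······
···██·
··█>█·
··██··
······
······
······
t=9: ······
······
······
···██·
··███·
··█v··
······
······
······
t=10: ······
······
······
···██·
··███·
··█·>·
······
······
······
t=11: ······
······
······
···██·
··███·
··█·█·
····v·
······
······
t=12: ······
······
······
···██·
··███·
··█·█·
···<█·
······
······
t=13: ······
······
······
···██·
··███·
··█^█·
···██·
······
······
t=14: ······
······
······
···██·
··███·
··██>·
···██·
······
······
t=15: ······
······
······
···██·
··██^·
··██··
···██·
······
······
t=16: ······
······
······
···██·
··█<··
··██··
···██·
······
······
t=17: ······
······
······
···██·
··█···
··█v··
···██·
······
······
t=18: ······
······
······
···██·
··█···
··█·>·
···██·
······
······
t=19: ······
······
······
···██·
··█···
··█·█·
···█v·
······
······
t=20: ······
······
······
···██·
··█···
··█·█·
···█·>
······
······
t=21: ······
······
······
···██·
··█···
··█·█·
···█·█
·····v
······
t=22: ······
······
······
···██·
··█···
··█·█·
···█·█
····<█
······
t=23: ······
······
······
···██·
··█···
··█·█·
···█^█
····██
······
t=24: ······
······
······
···██·
··█···
··█·█·
···██>
····██
······
t=25: ······
······
······
···██·
··█···
··█·█^
···██·
····██
······
t=26: ······
······
······
···██·
··█···
>·█·██
···██·
····██
······
t=27: ······
······
······
···██·
··█···
█·█·██
v··██·
····██
······
t=28: ······
······
······
···██·
··█···
█·█·██
█··██<
····██
······
t=29: ······
······
······
···██·
··█···
█·█·█^
█··███
····██
······
t=30: ······
······
······
···██·
··█···
█·█·<·
█··███
····██
······
t=31: ······
······
······
···██·
··█···
█·█···
█··█v█
····██
······
t=32: ······
······
······
···██·
··█···
█·█···
█··█·>
····██
······
t=33: ······
······
······
···██·
··█···
█·█··^
█··█··
····██
······
t=34: ······
······
······
···██·
··█···
>·█··█
█··█··
····██
······
t=35: ······
······
······
···██·
^·█···
··█··█
█··█··
····██
······
t=36: ······
······
······
···██·
█>█···
··█··█
█··█··
····██
······

4,1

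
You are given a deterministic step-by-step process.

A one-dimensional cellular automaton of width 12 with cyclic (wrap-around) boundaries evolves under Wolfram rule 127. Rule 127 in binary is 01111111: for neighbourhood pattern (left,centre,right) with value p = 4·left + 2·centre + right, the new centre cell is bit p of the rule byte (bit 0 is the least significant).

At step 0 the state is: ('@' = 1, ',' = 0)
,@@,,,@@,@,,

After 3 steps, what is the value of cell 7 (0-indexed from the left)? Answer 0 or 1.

1

k=0  ,@@,,,@@,@,,
k=1  @@@@@@@@@@@@
k=2  ,,,,,,,,,,,,
k=3  @@@@@@@@@@@@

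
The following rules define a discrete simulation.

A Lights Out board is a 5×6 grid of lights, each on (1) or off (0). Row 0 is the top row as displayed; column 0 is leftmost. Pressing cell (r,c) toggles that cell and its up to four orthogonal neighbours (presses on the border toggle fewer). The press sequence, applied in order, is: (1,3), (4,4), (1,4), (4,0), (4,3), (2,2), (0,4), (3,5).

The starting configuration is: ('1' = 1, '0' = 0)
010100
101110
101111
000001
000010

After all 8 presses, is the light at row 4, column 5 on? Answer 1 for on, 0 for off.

t=0: 010100
101110
101111
000001
000010
t=1: 010000
100000
101011
000001
000010
t=2: 010000
100000
101011
000011
000101
t=3: 010010
100111
101001
000011
000101
t=4: 010010
100111
101001
100011
110101
t=5: 010010
100111
101001
100111
111011
t=6: 010010
101111
110101
101111
111011
t=7: 010101
101101
110101
101111
111011
t=8: 010101
101101
110100
101100
111010

0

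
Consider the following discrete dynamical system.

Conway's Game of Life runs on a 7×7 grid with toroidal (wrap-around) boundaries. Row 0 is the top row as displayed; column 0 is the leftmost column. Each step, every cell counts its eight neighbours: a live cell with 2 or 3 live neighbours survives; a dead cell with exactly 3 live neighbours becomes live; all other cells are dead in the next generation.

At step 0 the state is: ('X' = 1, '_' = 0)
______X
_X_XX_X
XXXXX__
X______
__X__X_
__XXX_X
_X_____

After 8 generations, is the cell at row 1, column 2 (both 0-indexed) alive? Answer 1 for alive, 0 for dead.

[0] ______X
_X_XX_X
XXXXX__
X______
__X__X_
__XXX_X
_X_____
[1] __X__X_
_X__X_X
____XXX
X___X_X
_XX_XXX
_XXXXX_
X_XX_X_
[2] X_X__X_
X__XX_X
___XX__
_X_____
_______
_______
_____X_
[3] XX_X_X_
XXX___X
X_XXXX_
_______
_______
_______
______X
[4] _____X_
_______
X_XXXX_
___XX__
_______
_______
X_____X
[5] ______X
___X_XX
__X__X_
__X__X_
_______
_______
______X
[6] X_____X
____XXX
__XX_X_
_______
_______
_______
_______
[7] X_____X
X__XX__
___X_XX
_______
_______
_______
_______
[8] X_____X
X__XX__
___X_XX
_______
_______
_______
_______

0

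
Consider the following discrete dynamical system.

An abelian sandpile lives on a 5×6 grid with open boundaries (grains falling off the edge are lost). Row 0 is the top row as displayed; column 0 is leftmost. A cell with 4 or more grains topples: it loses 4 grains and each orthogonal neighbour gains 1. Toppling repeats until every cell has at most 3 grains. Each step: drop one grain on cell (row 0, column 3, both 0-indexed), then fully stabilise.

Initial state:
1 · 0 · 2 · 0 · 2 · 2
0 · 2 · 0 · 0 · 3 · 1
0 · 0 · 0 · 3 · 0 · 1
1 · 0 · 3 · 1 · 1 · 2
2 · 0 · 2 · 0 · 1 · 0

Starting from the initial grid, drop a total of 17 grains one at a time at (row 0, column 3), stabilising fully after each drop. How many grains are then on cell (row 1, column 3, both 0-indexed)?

[0] 1 · 0 · 2 · 0 · 2 · 2
0 · 2 · 0 · 0 · 3 · 1
0 · 0 · 0 · 3 · 0 · 1
1 · 0 · 3 · 1 · 1 · 2
2 · 0 · 2 · 0 · 1 · 0
[1] 1 · 0 · 2 · 1 · 2 · 2
0 · 2 · 0 · 0 · 3 · 1
0 · 0 · 0 · 3 · 0 · 1
1 · 0 · 3 · 1 · 1 · 2
2 · 0 · 2 · 0 · 1 · 0
[2] 1 · 0 · 2 · 2 · 2 · 2
0 · 2 · 0 · 0 · 3 · 1
0 · 0 · 0 · 3 · 0 · 1
1 · 0 · 3 · 1 · 1 · 2
2 · 0 · 2 · 0 · 1 · 0
[3] 1 · 0 · 2 · 3 · 2 · 2
0 · 2 · 0 · 0 · 3 · 1
0 · 0 · 0 · 3 · 0 · 1
1 · 0 · 3 · 1 · 1 · 2
2 · 0 · 2 · 0 · 1 · 0
[4] 1 · 0 · 3 · 0 · 3 · 2
0 · 2 · 0 · 1 · 3 · 1
0 · 0 · 0 · 3 · 0 · 1
1 · 0 · 3 · 1 · 1 · 2
2 · 0 · 2 · 0 · 1 · 0
[5] 1 · 0 · 3 · 1 · 3 · 2
0 · 2 · 0 · 1 · 3 · 1
0 · 0 · 0 · 3 · 0 · 1
1 · 0 · 3 · 1 · 1 · 2
2 · 0 · 2 · 0 · 1 · 0
[6] 1 · 0 · 3 · 2 · 3 · 2
0 · 2 · 0 · 1 · 3 · 1
0 · 0 · 0 · 3 · 0 · 1
1 · 0 · 3 · 1 · 1 · 2
2 · 0 · 2 · 0 · 1 · 0
[7] 1 · 0 · 3 · 3 · 3 · 2
0 · 2 · 0 · 1 · 3 · 1
0 · 0 · 0 · 3 · 0 · 1
1 · 0 · 3 · 1 · 1 · 2
2 · 0 · 2 · 0 · 1 · 0
[8] 1 · 1 · 0 · 2 · 1 · 3
0 · 2 · 1 · 3 · 0 · 2
0 · 0 · 0 · 3 · 1 · 1
1 · 0 · 3 · 1 · 1 · 2
2 · 0 · 2 · 0 · 1 · 0
[9] 1 · 1 · 0 · 3 · 1 · 3
0 · 2 · 1 · 3 · 0 · 2
0 · 0 · 0 · 3 · 1 · 1
1 · 0 · 3 · 1 · 1 · 2
2 · 0 · 2 · 0 · 1 · 0
[10] 1 · 1 · 1 · 1 · 2 · 3
0 · 2 · 2 · 1 · 1 · 2
0 · 0 · 1 · 0 · 2 · 1
1 · 0 · 3 · 2 · 1 · 2
2 · 0 · 2 · 0 · 1 · 0
[11] 1 · 1 · 1 · 2 · 2 · 3
0 · 2 · 2 · 1 · 1 · 2
0 · 0 · 1 · 0 · 2 · 1
1 · 0 · 3 · 2 · 1 · 2
2 · 0 · 2 · 0 · 1 · 0
[12] 1 · 1 · 1 · 3 · 2 · 3
0 · 2 · 2 · 1 · 1 · 2
0 · 0 · 1 · 0 · 2 · 1
1 · 0 · 3 · 2 · 1 · 2
2 · 0 · 2 · 0 · 1 · 0
[13] 1 · 1 · 2 · 0 · 3 · 3
0 · 2 · 2 · 2 · 1 · 2
0 · 0 · 1 · 0 · 2 · 1
1 · 0 · 3 · 2 · 1 · 2
2 · 0 · 2 · 0 · 1 · 0
[14] 1 · 1 · 2 · 1 · 3 · 3
0 · 2 · 2 · 2 · 1 · 2
0 · 0 · 1 · 0 · 2 · 1
1 · 0 · 3 · 2 · 1 · 2
2 · 0 · 2 · 0 · 1 · 0
[15] 1 · 1 · 2 · 2 · 3 · 3
0 · 2 · 2 · 2 · 1 · 2
0 · 0 · 1 · 0 · 2 · 1
1 · 0 · 3 · 2 · 1 · 2
2 · 0 · 2 · 0 · 1 · 0
[16] 1 · 1 · 2 · 3 · 3 · 3
0 · 2 · 2 · 2 · 1 · 2
0 · 0 · 1 · 0 · 2 · 1
1 · 0 · 3 · 2 · 1 · 2
2 · 0 · 2 · 0 · 1 · 0
[17] 1 · 1 · 3 · 1 · 1 · 0
0 · 2 · 2 · 3 · 2 · 3
0 · 0 · 1 · 0 · 2 · 1
1 · 0 · 3 · 2 · 1 · 2
2 · 0 · 2 · 0 · 1 · 0

3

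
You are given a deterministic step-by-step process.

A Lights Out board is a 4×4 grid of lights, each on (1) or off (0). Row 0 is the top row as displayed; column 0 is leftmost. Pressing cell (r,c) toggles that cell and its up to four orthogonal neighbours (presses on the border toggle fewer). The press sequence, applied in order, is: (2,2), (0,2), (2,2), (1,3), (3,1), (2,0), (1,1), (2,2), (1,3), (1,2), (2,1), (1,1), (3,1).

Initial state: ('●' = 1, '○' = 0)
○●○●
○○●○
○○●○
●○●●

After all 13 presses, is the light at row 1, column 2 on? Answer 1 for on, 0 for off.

0

t=0: ○●○●
○○●○
○○●○
●○●●
t=1: ○●○●
○○○○
○●○●
●○○●
t=2: ○○●○
○○●○
○●○●
●○○●
t=3: ○○●○
○○○○
○○●○
●○●●
t=4: ○○●●
○○●●
○○●●
●○●●
t=5: ○○●●
○○●●
○●●●
○●○●
t=6: ○○●●
●○●●
●○●●
●●○●
t=7: ○●●●
○●○●
●●●●
●●○●
t=8: ○●●●
○●●●
●○○○
●●●●
t=9: ○●●○
○●○○
●○○●
●●●●
t=10: ○●○○
○○●●
●○●●
●●●●
t=11: ○●○○
○●●●
○●○●
●○●●
t=12: ○○○○
●○○●
○○○●
●○●●
t=13: ○○○○
●○○●
○●○●
○●○●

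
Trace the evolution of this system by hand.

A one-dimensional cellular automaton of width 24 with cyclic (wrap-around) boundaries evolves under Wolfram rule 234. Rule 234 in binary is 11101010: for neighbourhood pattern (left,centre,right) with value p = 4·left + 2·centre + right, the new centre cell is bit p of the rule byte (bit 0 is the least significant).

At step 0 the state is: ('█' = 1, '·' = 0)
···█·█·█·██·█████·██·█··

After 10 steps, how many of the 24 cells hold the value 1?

t=0: ···█·█·█·██·█████·██·█··
t=1: ··█·█·█·█████████████···
t=2: ·█·█·█·██████████████···
t=3: █·█·█·███████████████···
t=4: ·█·█·████████████████··█
t=5: █·█·█████████████████·█·
t=6: ·█·███████████████████·█
t=7: █·█████████████████████·
t=8: ·███████████████████████
t=9: ████████████████████████
t=10: ████████████████████████

24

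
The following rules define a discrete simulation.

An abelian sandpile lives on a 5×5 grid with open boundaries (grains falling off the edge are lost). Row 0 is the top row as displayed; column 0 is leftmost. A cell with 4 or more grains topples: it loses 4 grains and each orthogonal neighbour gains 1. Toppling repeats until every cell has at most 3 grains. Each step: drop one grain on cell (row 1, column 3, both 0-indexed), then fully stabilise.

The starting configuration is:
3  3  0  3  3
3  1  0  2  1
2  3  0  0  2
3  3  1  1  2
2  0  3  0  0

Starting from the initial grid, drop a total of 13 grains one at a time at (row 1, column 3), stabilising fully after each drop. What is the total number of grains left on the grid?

47

t=0: 3  3  0  3  3
3  1  0  2  1
2  3  0  0  2
3  3  1  1  2
2  0  3  0  0
t=1: 3  3  0  3  3
3  1  0  3  1
2  3  0  0  2
3  3  1  1  2
2  0  3  0  0
t=2: 3  3  1  1  0
3  1  1  1  3
2  3  0  1  2
3  3  1  1  2
2  0  3  0  0
t=3: 3  3  1  1  0
3  1  1  2  3
2  3  0  1  2
3  3  1  1  2
2  0  3  0  0
t=4: 3  3  1  1  0
3  1  1  3  3
2  3  0  1  2
3  3  1  1  2
2  0  3  0  0
t=5: 3  3  1  2  1
3  1  2  1  0
2  3  0  2  3
3  3  1  1  2
2  0  3  0  0
t=6: 3  3  1  2  1
3  1  2  2  0
2  3  0  2  3
3  3  1  1  2
2  0  3  0  0
t=7: 3  3  1  2  1
3  1  2  3  0
2  3  0  2  3
3  3  1  1  2
2  0  3  0  0
t=8: 3  3  1  3  1
3  1  3  0  1
2  3  0  3  3
3  3  1  1  2
2  0  3  0  0
t=9: 3  3  1  3  1
3  1  3  1  1
2  3  0  3  3
3  3  1  1  2
2  0  3  0  0
t=10: 3  3  1  3  1
3  1  3  2  1
2  3  0  3  3
3  3  1  1  2
2  0  3  0  0
t=11: 3  3  1  3  1
3  1  3  3  1
2  3  0  3  3
3  3  1  1  2
2  0  3  0  0
t=12: 3  3  3  0  2
3  2  0  3  3
2  3  2  1  0
3  3  1  2  3
2  0  3  0  0
t=13: 3  3  3  1  3
3  2  1  1  0
2  3  2  2  1
3  3  1  2  3
2  0  3  0  0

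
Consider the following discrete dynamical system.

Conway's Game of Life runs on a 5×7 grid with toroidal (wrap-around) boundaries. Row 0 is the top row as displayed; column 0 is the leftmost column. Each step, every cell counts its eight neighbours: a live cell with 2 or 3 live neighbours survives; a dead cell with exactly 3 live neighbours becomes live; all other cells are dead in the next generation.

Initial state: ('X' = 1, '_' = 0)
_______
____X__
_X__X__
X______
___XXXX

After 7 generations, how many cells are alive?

[0] _______
____X__
_X__X__
X______
___XXXX
[1] ___X___
_______
_______
X__X__X
____XXX
[2] ____XX_
_______
_______
X___X_X
X__XXXX
[3] ___X___
_______
_______
X__XX__
X__X___
[4] _______
_______
_______
___XX__
__XX___
[5] _______
_______
_______
__XXX__
__XXX__
[6] ___X___
_______
___X___
__X_X__
__X_X__
[7] ___X___
_______
___X___
__X_X__
__X_X__

6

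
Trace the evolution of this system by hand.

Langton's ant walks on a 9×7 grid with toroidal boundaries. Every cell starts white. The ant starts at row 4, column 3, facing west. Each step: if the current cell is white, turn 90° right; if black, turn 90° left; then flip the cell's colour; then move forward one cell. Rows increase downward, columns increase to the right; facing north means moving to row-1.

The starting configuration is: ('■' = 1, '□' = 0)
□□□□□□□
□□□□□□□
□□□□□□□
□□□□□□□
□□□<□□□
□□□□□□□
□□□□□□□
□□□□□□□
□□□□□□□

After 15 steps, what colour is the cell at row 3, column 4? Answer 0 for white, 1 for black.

k=0  □□□□□□□
□□□□□□□
□□□□□□□
□□□□□□□
□□□<□□□
□□□□□□□
□□□□□□□
□□□□□□□
□□□□□□□
k=1  □□□□□□□
□□□□□□□
□□□□□□□
□□□^□□□
□□□■□□□
□□□□□□□
□□□□□□□
□□□□□□□
□□□□□□□
k=2  □□□□□□□
□□□□□□□
□□□□□□□
□□□■>□□
□□□■□□□
□□□□□□□
□□□□□□□
□□□□□□□
□□□□□□□
k=3  □□□□□□□
□□□□□□□
□□□□□□□
□□□■■□□
□□□■v□□
□□□□□□□
□□□□□□□
□□□□□□□
□□□□□□□
k=4  □□□□□□□
□□□□□□□
□□□□□□□
□□□■■□□
□□□<■□□
□□□□□□□
□□□□□□□
□□□□□□□
□□□□□□□
k=5  □□□□□□□
□□□□□□□
□□□□□□□
□□□■■□□
□□□□■□□
□□□v□□□
□□□□□□□
□□□□□□□
□□□□□□□
k=6  □□□□□□□
□□□□□□□
□□□□□□□
□□□■■□□
□□□□■□□
□□<■□□□
□□□□□□□
□□□□□□□
□□□□□□□
k=7  □□□□□□□
□□□□□□□
□□□□□□□
□□□■■□□
□□^□■□□
□□■■□□□
□□□□□□□
□□□□□□□
□□□□□□□
k=8  □□□□□□□
□□□□□□□
□□□□□□□
□□□■■□□
□□■>■□□
□□■■□□□
□□□□□□□
□□□□□□□
□□□□□□□
k=9  □□□□□□□
□□□□□□□
□□□□□□□
□□□■■□□
□□■■■□□
□□■v□□□
□□□□□□□
□□□□□□□
□□□□□□□
k=10  □□□□□□□
□□□□□□□
□□□□□□□
□□□■■□□
□□■■■□□
□□■□>□□
□□□□□□□
□□□□□□□
□□□□□□□
k=11  □□□□□□□
□□□□□□□
□□□□□□□
□□□■■□□
□□■■■□□
□□■□■□□
□□□□v□□
□□□□□□□
□□□□□□□
k=12  □□□□□□□
□□□□□□□
□□□□□□□
□□□■■□□
□□■■■□□
□□■□■□□
□□□<■□□
□□□□□□□
□□□□□□□
k=13  □□□□□□□
□□□□□□□
□□□□□□□
□□□■■□□
□□■■■□□
□□■^■□□
□□□■■□□
□□□□□□□
□□□□□□□
k=14  □□□□□□□
□□□□□□□
□□□□□□□
□□□■■□□
□□■■■□□
□□■■>□□
□□□■■□□
□□□□□□□
□□□□□□□
k=15  □□□□□□□
□□□□□□□
□□□□□□□
□□□■■□□
□□■■^□□
□□■■□□□
□□□■■□□
□□□□□□□
□□□□□□□

1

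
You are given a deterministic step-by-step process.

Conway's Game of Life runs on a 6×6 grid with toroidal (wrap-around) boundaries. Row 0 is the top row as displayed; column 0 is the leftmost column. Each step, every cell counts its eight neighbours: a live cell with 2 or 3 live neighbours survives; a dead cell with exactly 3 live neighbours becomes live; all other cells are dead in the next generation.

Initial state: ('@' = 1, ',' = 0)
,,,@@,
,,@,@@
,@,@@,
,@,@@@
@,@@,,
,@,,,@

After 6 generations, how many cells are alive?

4

0) ,,,@@,
,,@,@@
,@,@@,
,@,@@@
@,@@,,
,@,,,@
1) @,@@,,
,,@,,@
,@,,,,
,@,,,@
,,,@,,
@@,,,@
2) ,,@@@,
@,@@,,
,@@,,,
@,@,,,
,@@,@@
@@,@@@
3) ,,,,,,
,,,,@,
@,,,,,
@,,,,@
,,,,,,
,,,,,,
4) ,,,,,,
,,,,,,
@,,,,,
@,,,,@
,,,,,,
,,,,,,
5) ,,,,,,
,,,,,,
@,,,,@
@,,,,@
,,,,,,
,,,,,,
6) ,,,,,,
,,,,,,
@,,,,@
@,,,,@
,,,,,,
,,,,,,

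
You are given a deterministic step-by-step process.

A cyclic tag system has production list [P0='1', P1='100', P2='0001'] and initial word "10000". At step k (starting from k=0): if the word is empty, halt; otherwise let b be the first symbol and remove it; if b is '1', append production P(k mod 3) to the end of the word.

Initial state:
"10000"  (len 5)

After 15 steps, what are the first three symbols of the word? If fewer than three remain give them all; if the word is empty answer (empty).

gen 0: "10000"  (len 5)
gen 1: "00001"  (len 5)
gen 2: "0001"  (len 4)
gen 3: "001"  (len 3)
gen 4: "01"  (len 2)
gen 5: "1"  (len 1)
gen 6: "0001"  (len 4)
gen 7: "001"  (len 3)
gen 8: "01"  (len 2)
gen 9: "1"  (len 1)
gen 10: "1"  (len 1)
gen 11: "100"  (len 3)
gen 12: "000001"  (len 6)
gen 13: "00001"  (len 5)
gen 14: "0001"  (len 4)
gen 15: "001"  (len 3)

001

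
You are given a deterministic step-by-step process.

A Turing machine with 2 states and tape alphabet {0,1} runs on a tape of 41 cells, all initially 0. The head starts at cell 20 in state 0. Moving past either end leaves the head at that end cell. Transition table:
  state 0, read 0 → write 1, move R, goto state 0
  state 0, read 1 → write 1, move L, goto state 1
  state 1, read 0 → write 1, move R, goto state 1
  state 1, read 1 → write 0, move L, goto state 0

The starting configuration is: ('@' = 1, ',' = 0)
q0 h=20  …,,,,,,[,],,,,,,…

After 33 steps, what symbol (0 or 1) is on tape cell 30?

t=0: q0 h=20  …,,,,,,[,],,,,,,…
t=1: q0 h=21  …,,,,,@[,],,,,,,…
t=2: q0 h=22  …,,,,@@[,],,,,,,…
t=3: q0 h=23  …,,,@@@[,],,,,,,…
t=4: q0 h=24  …,,@@@@[,],,,,,,…
t=5: q0 h=25  …,@@@@@[,],,,,,,…
t=6: q0 h=26  …@@@@@@[,],,,,,,…
t=7: q0 h=27  …@@@@@@[,],,,,,,…
t=8: q0 h=28  …@@@@@@[,],,,,,,…
t=9: q0 h=29  …@@@@@@[,],,,,,,…
t=10: q0 h=30  …@@@@@@[,],,,,,,…
t=11: q0 h=31  …@@@@@@[,],,,,,,…
t=12: q0 h=32  …@@@@@@[,],,,,,,…
t=13: q0 h=33  …@@@@@@[,],,,,,,…
t=14: q0 h=34  …@@@@@@[,],,,,,,|
t=15: q0 h=35  …@@@@@@[,],,,,,|
t=16: q0 h=36  …@@@@@@[,],,,,|
t=17: q0 h=37  …@@@@@@[,],,,|
t=18: q0 h=38  …@@@@@@[,],,|
t=19: q0 h=39  …@@@@@@[,],|
t=20: q0 h=40  …@@@@@@[,]|
t=21: q0 h=40  …@@@@@@[@]|
t=22: q1 h=39  …@@@@@@[@]@|
t=23: q0 h=38  …@@@@@@[@],@|
t=24: q1 h=37  …@@@@@@[@]@,@|
t=25: q0 h=36  …@@@@@@[@],@,@|
t=26: q1 h=35  …@@@@@@[@]@,@,@|
t=27: q0 h=34  …@@@@@@[@],@,@,@|
t=28: q1 h=33  …@@@@@@[@]@,@,@,…
t=29: q0 h=32  …@@@@@@[@],@,@,@…
t=30: q1 h=31  …@@@@@@[@]@,@,@,…
t=31: q0 h=30  …@@@@@@[@],@,@,@…
t=32: q1 h=29  …@@@@@@[@]@,@,@,…
t=33: q0 h=28  …@@@@@@[@],@,@,@…

1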